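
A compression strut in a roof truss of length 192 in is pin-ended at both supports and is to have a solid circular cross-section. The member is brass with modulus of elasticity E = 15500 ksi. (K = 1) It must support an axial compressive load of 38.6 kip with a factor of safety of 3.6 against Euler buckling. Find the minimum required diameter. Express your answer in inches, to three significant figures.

d ≈ 5.11 in

Required P_cr = n·P = 3.6 × 38.6 = 139.0 kip
L_e = K·L = 1 × 192 = 192.0 in
Required I = P_cr·L_e²/(π²E) = 1.390×10^5 × 192.0² / (π² × 1.55×10^7) = 33.49 in⁴
Solid circle: I = πd⁴/64  ⇒  d = (64I/π)^(1/4) = (64×33.49/π)^(1/4) = 5.11 in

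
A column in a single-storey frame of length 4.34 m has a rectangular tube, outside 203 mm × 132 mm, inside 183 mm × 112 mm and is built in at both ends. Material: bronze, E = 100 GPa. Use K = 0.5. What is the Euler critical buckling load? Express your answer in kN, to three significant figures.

Weak-axis I_min = (h_o·b_o³ − h_i·b_i³)/12 with b_o = 132, b_i = 112.0 mm (shorter outer/inner sides).
I_min = (203×132³ − 183.0×112.0³)/12 = 1.748×10^7 mm⁴
I = 1.748×10^7 mm⁴ = 1.748×10^-5 m⁴
Effective length L_e = K·L = 0.5 × 4.34 = 2.170 m
P_cr = π²EI / L_e² = π² × 100×10⁹ × 1.748×10^-5 / 2.170² = 3.664×10^6 N

P_cr ≈ 3660 kN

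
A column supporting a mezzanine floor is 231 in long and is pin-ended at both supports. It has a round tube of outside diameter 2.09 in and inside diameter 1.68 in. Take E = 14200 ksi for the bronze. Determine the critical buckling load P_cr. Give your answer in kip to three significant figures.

d_o = 2.09 in, d_i = 1.68 in
I = π(d_o⁴ − d_i⁴)/64 = π(2.09⁴ − 1.680⁴)/64 = 0.5456 in⁴
Effective length L_e = K·L = 1 × 231 = 231.0 in
P_cr = π²EI / L_e² = π² × 14200×10³ × 0.5456 / 231.0² = 1.433×10^3 lb

P_cr ≈ 1.43 kip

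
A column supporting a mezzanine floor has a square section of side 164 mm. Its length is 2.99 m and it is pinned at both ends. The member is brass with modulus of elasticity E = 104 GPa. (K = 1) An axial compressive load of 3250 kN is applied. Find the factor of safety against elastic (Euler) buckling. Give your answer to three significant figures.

I = a⁴/12 = 164⁴/12 = 6.028×10^7 mm⁴
I = 6.028×10^7 mm⁴ = 6.028×10^-5 m⁴
Effective length L_e = K·L = 1 × 2.99 = 2.990 m
P_cr = π²EI / L_e² = π² × 104×10⁹ × 6.028×10^-5 / 2.990² = 6.921×10^6 N
Factor of safety n = P_cr / P = 6921.3 / 3250 = 2.13

n ≈ 2.13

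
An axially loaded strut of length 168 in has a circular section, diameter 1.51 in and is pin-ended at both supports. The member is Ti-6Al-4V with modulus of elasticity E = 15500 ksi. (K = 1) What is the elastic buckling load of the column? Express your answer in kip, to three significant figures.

P_cr ≈ 1.38 kip

I = πd⁴/64 = π×1.51⁴/64 = 0.2552 in⁴
Effective length L_e = K·L = 1 × 168 = 168.0 in
P_cr = π²EI / L_e² = π² × 15500×10³ × 0.2552 / 168.0² = 1.383×10^3 lb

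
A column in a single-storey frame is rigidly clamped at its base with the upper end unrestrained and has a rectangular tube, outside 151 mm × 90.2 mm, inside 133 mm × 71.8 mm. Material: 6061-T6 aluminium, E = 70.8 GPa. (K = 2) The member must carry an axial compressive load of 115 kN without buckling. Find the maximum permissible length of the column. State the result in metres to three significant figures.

Weak-axis I_min = (h_o·b_o³ − h_i·b_i³)/12 with b_o = 90.2, b_i = 71.80 mm (shorter outer/inner sides).
I_min = (151×90.2³ − 133.0×71.80³)/12 = 5.132×10^6 mm⁴
I = 5.132×10^-6 m⁴
At the buckling limit P_cr = P = 1.150×10^5 N
From P_cr = π²EI/(K·L)²:  L = (1/K)·√(π²EI/P_cr) = (1/2)·√(π²×7.08×10^10×5.132×10^-6/1.150×10^5)
L = 2.79 m

L_max ≈ 2.79 m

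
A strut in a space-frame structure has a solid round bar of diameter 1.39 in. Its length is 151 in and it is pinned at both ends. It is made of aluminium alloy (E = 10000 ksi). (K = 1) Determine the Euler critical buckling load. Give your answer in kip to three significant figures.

P_cr ≈ 0.793 kip

I = πd⁴/64 = π×1.39⁴/64 = 0.1832 in⁴
Effective length L_e = K·L = 1 × 151 = 151.0 in
P_cr = π²EI / L_e² = π² × 10000×10³ × 0.1832 / 151.0² = 793.2 lb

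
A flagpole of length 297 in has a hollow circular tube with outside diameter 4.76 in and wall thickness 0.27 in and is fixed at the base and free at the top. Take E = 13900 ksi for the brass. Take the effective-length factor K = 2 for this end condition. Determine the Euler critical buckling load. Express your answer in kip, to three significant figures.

Inner diameter d_i = 4.76 − 2×0.27 = 4.220 in
I = π(d_o⁴ − d_i⁴)/64 = π(4.76⁴ − 4.220⁴)/64 = 9.632 in⁴
Effective length L_e = K·L = 2 × 297 = 594.0 in
P_cr = π²EI / L_e² = π² × 13900×10³ × 9.632 / 594.0² = 3.745×10^3 lb

P_cr ≈ 3.75 kip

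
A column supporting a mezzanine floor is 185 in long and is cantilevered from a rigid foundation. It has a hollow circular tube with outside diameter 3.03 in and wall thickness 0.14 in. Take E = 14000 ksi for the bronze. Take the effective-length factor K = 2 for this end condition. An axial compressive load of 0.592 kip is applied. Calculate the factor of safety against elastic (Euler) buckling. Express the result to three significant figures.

n ≈ 2.27

Inner diameter d_i = 3.03 − 2×0.14 = 2.750 in
I = π(d_o⁴ − d_i⁴)/64 = π(3.03⁴ − 2.750⁴)/64 = 1.330 in⁴
Effective length L_e = K·L = 2 × 185 = 370.0 in
P_cr = π²EI / L_e² = π² × 14000×10³ × 1.330 / 370.0² = 1.343×10^3 lb
Factor of safety n = P_cr / P = 1.3425 / 0.592 = 2.27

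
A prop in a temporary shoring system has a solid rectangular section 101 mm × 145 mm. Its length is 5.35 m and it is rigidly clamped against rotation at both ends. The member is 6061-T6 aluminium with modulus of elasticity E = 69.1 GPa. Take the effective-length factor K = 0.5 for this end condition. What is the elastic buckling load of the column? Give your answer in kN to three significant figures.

Buckling occurs about the weak axis: I_min = h·b³/12 with b = 101 mm (the shorter side).
I_min = 145×101³/12 = 1.245×10^7 mm⁴
I = 1.245×10^7 mm⁴ = 1.245×10^-5 m⁴
Effective length L_e = K·L = 0.5 × 5.35 = 2.675 m
P_cr = π²EI / L_e² = π² × 69.1×10⁹ × 1.245×10^-5 / 2.675² = 1.187×10^6 N

P_cr ≈ 1190 kN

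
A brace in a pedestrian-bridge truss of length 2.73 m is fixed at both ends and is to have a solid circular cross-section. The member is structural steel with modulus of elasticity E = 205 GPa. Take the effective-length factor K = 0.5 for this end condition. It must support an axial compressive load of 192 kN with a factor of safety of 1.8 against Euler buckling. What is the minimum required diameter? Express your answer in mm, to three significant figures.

d ≈ 50.5 mm

Required P_cr = n·P = 1.8 × 192 = 345.6 kN
L_e = K·L = 0.5 × 2.73 = 1.365 m
Required I = P_cr·L_e²/(π²E) = 3.456×10^5 × 1.365² / (π² × 2.05×10^11) = 3.183×10^-7 m⁴
I_req = 3.183×10^5 mm⁴
Solid circle: I = πd⁴/64  ⇒  d = (64I/π)^(1/4) = (64×3.183×10^5/π)^(1/4) = 50.5 mm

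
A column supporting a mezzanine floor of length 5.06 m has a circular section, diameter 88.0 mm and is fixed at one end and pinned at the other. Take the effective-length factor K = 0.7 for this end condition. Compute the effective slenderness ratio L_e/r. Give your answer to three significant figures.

λ ≈ 161

I = πd⁴/64 = π×88.0⁴/64 = 2.944×10^6 mm⁴
A = 6.082×10^3 mm²;  r_min = √(I/A) = √(2.944×10^6/6.082×10^3) = 22.00 mm
L_e = K·L = 0.7 × 5.06 m = 3.542 m = 3542.0 mm
λ = L_e / r_min = 3542.0 / 22.00 = 161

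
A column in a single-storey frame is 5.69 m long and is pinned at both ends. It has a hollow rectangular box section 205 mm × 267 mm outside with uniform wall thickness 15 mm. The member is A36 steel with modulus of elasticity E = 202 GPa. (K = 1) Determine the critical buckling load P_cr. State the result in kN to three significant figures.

Inner dimensions: h_i = 267 − 2×15 = 237.0 mm, b_i = 205 − 2×15 = 175.0 mm
Weak-axis I_min = (h_o·b_o³ − h_i·b_i³)/12 with b_o = 205, b_i = 175.0 mm (shorter outer/inner sides).
I_min = (267×205³ − 237.0×175.0³)/12 = 8.584×10^7 mm⁴
I = 8.584×10^7 mm⁴ = 8.584×10^-5 m⁴
Effective length L_e = K·L = 1 × 5.69 = 5.690 m
P_cr = π²EI / L_e² = π² × 202×10⁹ × 8.584×10^-5 / 5.690² = 5.286×10^6 N

P_cr ≈ 5290 kN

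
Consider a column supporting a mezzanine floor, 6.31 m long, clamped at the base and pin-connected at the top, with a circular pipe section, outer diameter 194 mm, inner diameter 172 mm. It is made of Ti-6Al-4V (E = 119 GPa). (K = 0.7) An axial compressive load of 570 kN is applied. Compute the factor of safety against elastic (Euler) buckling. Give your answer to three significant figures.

n ≈ 2.81

d_o = 194 mm, d_i = 172 mm
I = π(d_o⁴ − d_i⁴)/64 = π(194⁴ − 172.0⁴)/64 = 2.657×10^7 mm⁴
I = 2.657×10^7 mm⁴ = 2.657×10^-5 m⁴
Effective length L_e = K·L = 0.7 × 6.31 = 4.417 m
P_cr = π²EI / L_e² = π² × 119×10⁹ × 2.657×10^-5 / 4.417² = 1.599×10^6 N
Factor of safety n = P_cr / P = 1599.4 / 570 = 2.81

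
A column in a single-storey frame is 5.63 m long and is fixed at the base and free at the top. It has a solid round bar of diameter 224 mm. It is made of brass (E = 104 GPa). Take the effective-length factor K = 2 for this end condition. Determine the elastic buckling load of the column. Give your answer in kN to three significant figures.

I = πd⁴/64 = π×224⁴/64 = 1.236×10^8 mm⁴
I = 1.236×10^8 mm⁴ = 1.236×10^-4 m⁴
Effective length L_e = K·L = 2 × 5.63 = 11.26 m
P_cr = π²EI / L_e² = π² × 104×10⁹ × 1.236×10^-4 / 11.26² = 1.001×10^6 N

P_cr ≈ 1000 kN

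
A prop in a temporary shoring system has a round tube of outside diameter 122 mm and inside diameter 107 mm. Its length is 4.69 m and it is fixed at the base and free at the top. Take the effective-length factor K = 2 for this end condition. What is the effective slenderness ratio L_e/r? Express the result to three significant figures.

λ ≈ 231

d_o = 122 mm, d_i = 107 mm
I = π(d_o⁴ − d_i⁴)/64 = π(122⁴ − 107.0⁴)/64 = 4.440×10^6 mm⁴
A = 2.698×10^3 mm²;  r_min = √(I/A) = √(4.440×10^6/2.698×10^3) = 40.57 mm
L_e = K·L = 2 × 4.69 m = 9.380 m = 9380.0 mm
λ = L_e / r_min = 9380.0 / 40.57 = 231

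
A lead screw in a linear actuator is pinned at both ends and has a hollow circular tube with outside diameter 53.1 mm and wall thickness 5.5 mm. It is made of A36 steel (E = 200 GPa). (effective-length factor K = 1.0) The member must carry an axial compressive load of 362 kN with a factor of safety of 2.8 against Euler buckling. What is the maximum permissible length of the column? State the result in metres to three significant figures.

L_max ≈ 0.678 m

Inner diameter d_i = 53.1 − 2×5.5 = 42.10 mm
I = π(d_o⁴ − d_i⁴)/64 = π(53.1⁴ − 42.10⁴)/64 = 2.360×10^5 mm⁴
I = 2.360×10^-7 m⁴
Required critical load P_cr = n·P = 2.8 × 362 = 1014 kN = 1.014×10^6 N
From P_cr = π²EI/(K·L)²:  L = (1/K)·√(π²EI/P_cr) = (1/1)·√(π²×2.00×10^11×2.360×10^-7/1.014×10^6)
L = 0.678 m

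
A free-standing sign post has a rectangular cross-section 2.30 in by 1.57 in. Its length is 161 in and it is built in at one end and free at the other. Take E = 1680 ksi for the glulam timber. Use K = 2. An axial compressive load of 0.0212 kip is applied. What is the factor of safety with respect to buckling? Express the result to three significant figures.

Buckling occurs about the weak axis: I_min = h·b³/12 with b = 1.57 in (the shorter side).
I_min = 2.30×1.57³/12 = 0.7417 in⁴
Effective length L_e = K·L = 2 × 161 = 322.0 in
P_cr = π²EI / L_e² = π² × 1680×10³ × 0.7417 / 322.0² = 118.6 lb
Factor of safety n = P_cr / P = 0.11862 / 0.0212 = 5.60

n ≈ 5.60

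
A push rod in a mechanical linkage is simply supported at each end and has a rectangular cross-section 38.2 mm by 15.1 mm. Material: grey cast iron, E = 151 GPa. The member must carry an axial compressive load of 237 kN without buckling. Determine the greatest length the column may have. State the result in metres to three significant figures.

Buckling occurs about the weak axis: I_min = h·b³/12 with b = 15.1 mm (the shorter side).
I_min = 38.2×15.1³/12 = 1.096×10^4 mm⁴
I = 1.096×10^-8 m⁴
At the buckling limit P_cr = P = 2.370×10^5 N
From P_cr = π²EI/(K·L)²:  L = (1/K)·√(π²EI/P_cr) = (1/1)·√(π²×1.51×10^11×1.096×10^-8/2.370×10^5)
L = 0.263 m

L_max ≈ 0.263 m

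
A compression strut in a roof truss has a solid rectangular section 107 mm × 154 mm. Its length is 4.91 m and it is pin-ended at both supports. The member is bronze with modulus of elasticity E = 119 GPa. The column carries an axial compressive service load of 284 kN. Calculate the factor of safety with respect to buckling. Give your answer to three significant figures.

Buckling occurs about the weak axis: I_min = h·b³/12 with b = 107 mm (the shorter side).
I_min = 154×107³/12 = 1.572×10^7 mm⁴
I = 1.572×10^7 mm⁴ = 1.572×10^-5 m⁴
Effective length L_e = K·L = 1 × 4.91 = 4.910 m
P_cr = π²EI / L_e² = π² × 119×10⁹ × 1.572×10^-5 / 4.910² = 7.659×10^5 N
Factor of safety n = P_cr / P = 765.90 / 284 = 2.70

n ≈ 2.70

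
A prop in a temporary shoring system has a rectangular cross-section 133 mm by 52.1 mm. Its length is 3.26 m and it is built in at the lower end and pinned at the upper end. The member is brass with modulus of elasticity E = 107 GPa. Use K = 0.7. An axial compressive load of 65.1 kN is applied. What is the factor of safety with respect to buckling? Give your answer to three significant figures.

Buckling occurs about the weak axis: I_min = h·b³/12 with b = 52.1 mm (the shorter side).
I_min = 133×52.1³/12 = 1.567×10^6 mm⁴
I = 1.567×10^6 mm⁴ = 1.567×10^-6 m⁴
Effective length L_e = K·L = 0.7 × 3.26 = 2.282 m
P_cr = π²EI / L_e² = π² × 107×10⁹ × 1.567×10^-6 / 2.282² = 3.179×10^5 N
Factor of safety n = P_cr / P = 317.86 / 65.1 = 4.88

n ≈ 4.88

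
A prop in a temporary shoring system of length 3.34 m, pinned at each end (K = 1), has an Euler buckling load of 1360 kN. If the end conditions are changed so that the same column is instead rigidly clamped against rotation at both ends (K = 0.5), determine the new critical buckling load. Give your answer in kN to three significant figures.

P_cr ≈ 5440 kN

P_cr ∝ 1/K², so P_cr,new = P_cr,old × (K_old/K_new)² = 1360 × (1/0.5)²
= 1360 × 4.000 = 5440 kN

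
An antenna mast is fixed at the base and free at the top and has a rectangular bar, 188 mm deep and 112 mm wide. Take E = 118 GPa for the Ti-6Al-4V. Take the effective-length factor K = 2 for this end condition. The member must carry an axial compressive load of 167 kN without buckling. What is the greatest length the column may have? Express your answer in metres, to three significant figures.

L_max ≈ 6.19 m

Buckling occurs about the weak axis: I_min = h·b³/12 with b = 112 mm (the shorter side).
I_min = 188×112³/12 = 2.201×10^7 mm⁴
I = 2.201×10^-5 m⁴
At the buckling limit P_cr = P = 1.670×10^5 N
From P_cr = π²EI/(K·L)²:  L = (1/K)·√(π²EI/P_cr) = (1/2)·√(π²×1.18×10^11×2.201×10^-5/1.670×10^5)
L = 6.19 m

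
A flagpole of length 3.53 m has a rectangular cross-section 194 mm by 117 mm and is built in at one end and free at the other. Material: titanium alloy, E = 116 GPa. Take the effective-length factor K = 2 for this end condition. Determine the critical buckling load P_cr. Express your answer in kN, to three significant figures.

P_cr ≈ 595 kN

Buckling occurs about the weak axis: I_min = h·b³/12 with b = 117 mm (the shorter side).
I_min = 194×117³/12 = 2.589×10^7 mm⁴
I = 2.589×10^7 mm⁴ = 2.589×10^-5 m⁴
Effective length L_e = K·L = 2 × 3.53 = 7.060 m
P_cr = π²EI / L_e² = π² × 116×10⁹ × 2.589×10^-5 / 7.060² = 5.947×10^5 N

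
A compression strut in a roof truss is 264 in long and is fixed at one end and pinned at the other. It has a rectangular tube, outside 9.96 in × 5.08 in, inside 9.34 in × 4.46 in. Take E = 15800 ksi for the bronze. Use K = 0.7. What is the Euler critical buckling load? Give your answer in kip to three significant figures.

Weak-axis I_min = (h_o·b_o³ − h_i·b_i³)/12 with b_o = 5.08, b_i = 4.460 in (shorter outer/inner sides).
I_min = (9.96×5.08³ − 9.340×4.460³)/12 = 39.76 in⁴
Effective length L_e = K·L = 0.7 × 264 = 184.8 in
P_cr = π²EI / L_e² = π² × 15800×10³ × 39.76 / 184.8² = 1.815×10^5 lb

P_cr ≈ 182 kip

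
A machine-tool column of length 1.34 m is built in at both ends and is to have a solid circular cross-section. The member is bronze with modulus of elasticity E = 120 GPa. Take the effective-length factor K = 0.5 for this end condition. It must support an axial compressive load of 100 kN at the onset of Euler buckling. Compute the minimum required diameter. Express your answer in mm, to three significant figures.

L_e = K·L = 0.5 × 1.34 = 0.6700 m
Required I = P_cr·L_e²/(π²E) = 1.000×10^5 × 0.6700² / (π² × 1.20×10^11) = 3.790×10^-8 m⁴
I_req = 3.790×10^4 mm⁴
Solid circle: I = πd⁴/64  ⇒  d = (64I/π)^(1/4) = (64×3.790×10^4/π)^(1/4) = 29.6 mm

d ≈ 29.6 mm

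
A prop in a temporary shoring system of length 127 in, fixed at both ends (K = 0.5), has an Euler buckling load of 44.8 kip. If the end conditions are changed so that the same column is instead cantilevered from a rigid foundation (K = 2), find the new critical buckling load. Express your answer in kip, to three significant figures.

P_cr ∝ 1/K², so P_cr,new = P_cr,old × (K_old/K_new)² = 44.8 × (0.5/2)²
= 44.8 × 0.06250 = 2.80 kip

P_cr ≈ 2.80 kip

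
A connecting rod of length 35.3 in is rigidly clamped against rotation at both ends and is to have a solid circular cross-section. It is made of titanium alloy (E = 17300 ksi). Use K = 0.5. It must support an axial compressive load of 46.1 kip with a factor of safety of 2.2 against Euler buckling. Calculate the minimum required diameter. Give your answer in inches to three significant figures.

d ≈ 1.39 in

Required P_cr = n·P = 2.2 × 46.1 = 101.4 kip
L_e = K·L = 0.5 × 35.3 = 17.65 in
Required I = P_cr·L_e²/(π²E) = 1.014×10^5 × 17.65² / (π² × 1.73×10^7) = 0.1850 in⁴
Solid circle: I = πd⁴/64  ⇒  d = (64I/π)^(1/4) = (64×0.1850/π)^(1/4) = 1.39 in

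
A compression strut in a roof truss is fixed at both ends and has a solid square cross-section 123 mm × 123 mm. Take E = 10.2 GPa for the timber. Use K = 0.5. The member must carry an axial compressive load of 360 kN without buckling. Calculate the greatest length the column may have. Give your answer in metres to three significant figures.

I = a⁴/12 = 123⁴/12 = 1.907×10^7 mm⁴
I = 1.907×10^-5 m⁴
At the buckling limit P_cr = P = 3.600×10^5 N
From P_cr = π²EI/(K·L)²:  L = (1/K)·√(π²EI/P_cr) = (1/0.5)·√(π²×1.02×10^10×1.907×10^-5/3.600×10^5)
L = 4.62 m

L_max ≈ 4.62 m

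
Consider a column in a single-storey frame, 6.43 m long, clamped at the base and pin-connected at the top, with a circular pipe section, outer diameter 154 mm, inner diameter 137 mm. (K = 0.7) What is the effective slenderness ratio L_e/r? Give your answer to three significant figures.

d_o = 154 mm, d_i = 137 mm
I = π(d_o⁴ − d_i⁴)/64 = π(154⁴ − 137.0⁴)/64 = 1.032×10^7 mm⁴
A = 3.885×10^3 mm²;  r_min = √(I/A) = √(1.032×10^7/3.885×10^3) = 51.53 mm
L_e = K·L = 0.7 × 6.43 m = 4.501 m = 4501.0 mm
λ = L_e / r_min = 4501.0 / 51.53 = 87.3

λ ≈ 87.3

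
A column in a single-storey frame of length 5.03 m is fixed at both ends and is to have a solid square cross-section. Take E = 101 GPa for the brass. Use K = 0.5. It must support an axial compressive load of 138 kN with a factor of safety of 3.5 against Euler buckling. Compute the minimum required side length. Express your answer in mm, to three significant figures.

a ≈ 77.9 mm

Required P_cr = n·P = 3.5 × 138 = 483.0 kN
L_e = K·L = 0.5 × 5.03 = 2.515 m
Required I = P_cr·L_e²/(π²E) = 4.830×10^5 × 2.515² / (π² × 1.01×10^11) = 3.065×10^-6 m⁴
I_req = 3.065×10^6 mm⁴
Solid square: I = a⁴/12  ⇒  a = (12I)^(1/4) = (12×3.065×10^6)^(1/4) = 77.9 mm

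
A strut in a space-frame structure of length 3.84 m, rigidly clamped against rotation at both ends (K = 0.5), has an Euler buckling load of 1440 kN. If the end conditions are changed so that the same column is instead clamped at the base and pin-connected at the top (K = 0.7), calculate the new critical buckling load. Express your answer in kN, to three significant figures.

P_cr ∝ 1/K², so P_cr,new = P_cr,old × (K_old/K_new)² = 1440 × (0.5/0.7)²
= 1440 × 0.5102 = 735 kN

P_cr ≈ 735 kN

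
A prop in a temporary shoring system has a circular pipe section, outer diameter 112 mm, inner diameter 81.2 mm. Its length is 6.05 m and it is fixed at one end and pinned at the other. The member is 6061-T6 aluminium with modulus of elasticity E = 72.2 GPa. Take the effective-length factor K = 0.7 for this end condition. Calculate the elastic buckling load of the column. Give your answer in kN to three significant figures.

P_cr ≈ 222 kN

d_o = 112 mm, d_i = 81.2 mm
I = π(d_o⁴ − d_i⁴)/64 = π(112⁴ − 81.20⁴)/64 = 5.590×10^6 mm⁴
I = 5.590×10^6 mm⁴ = 5.590×10^-6 m⁴
Effective length L_e = K·L = 0.7 × 6.05 = 4.235 m
P_cr = π²EI / L_e² = π² × 72.2×10⁹ × 5.590×10^-6 / 4.235² = 2.221×10^5 N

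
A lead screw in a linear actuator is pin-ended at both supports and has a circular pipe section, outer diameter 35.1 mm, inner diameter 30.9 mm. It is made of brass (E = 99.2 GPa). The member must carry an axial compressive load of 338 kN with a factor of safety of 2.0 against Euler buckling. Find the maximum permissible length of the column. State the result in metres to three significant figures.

L_max ≈ 0.208 m

d_o = 35.1 mm, d_i = 30.9 mm
I = π(d_o⁴ − d_i⁴)/64 = π(35.1⁴ − 30.90⁴)/64 = 2.976×10^4 mm⁴
I = 2.976×10^-8 m⁴
Required critical load P_cr = n·P = 2.0 × 338 = 676.0 kN = 6.760×10^5 N
From P_cr = π²EI/(K·L)²:  L = (1/K)·√(π²EI/P_cr) = (1/1)·√(π²×9.92×10^10×2.976×10^-8/6.760×10^5)
L = 0.208 m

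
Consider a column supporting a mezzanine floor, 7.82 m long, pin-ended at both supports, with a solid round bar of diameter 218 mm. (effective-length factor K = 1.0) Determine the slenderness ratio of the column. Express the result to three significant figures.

λ ≈ 143

I = πd⁴/64 = π×218⁴/64 = 1.109×10^8 mm⁴
A = 3.733×10^4 mm²;  r_min = √(I/A) = √(1.109×10^8/3.733×10^4) = 54.50 mm
L_e = K·L = 1 × 7.82 m = 7.820 m = 7820.0 mm
λ = L_e / r_min = 7820.0 / 54.50 = 143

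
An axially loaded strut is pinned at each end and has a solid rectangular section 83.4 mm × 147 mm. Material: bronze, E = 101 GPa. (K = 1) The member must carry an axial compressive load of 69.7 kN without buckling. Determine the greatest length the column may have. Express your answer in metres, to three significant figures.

Buckling occurs about the weak axis: I_min = h·b³/12 with b = 83.4 mm (the shorter side).
I_min = 147×83.4³/12 = 7.106×10^6 mm⁴
I = 7.106×10^-6 m⁴
At the buckling limit P_cr = P = 6.970×10^4 N
From P_cr = π²EI/(K·L)²:  L = (1/K)·√(π²EI/P_cr) = (1/1)·√(π²×1.01×10^11×7.106×10^-6/6.970×10^4)
L = 10.1 m

L_max ≈ 10.1 m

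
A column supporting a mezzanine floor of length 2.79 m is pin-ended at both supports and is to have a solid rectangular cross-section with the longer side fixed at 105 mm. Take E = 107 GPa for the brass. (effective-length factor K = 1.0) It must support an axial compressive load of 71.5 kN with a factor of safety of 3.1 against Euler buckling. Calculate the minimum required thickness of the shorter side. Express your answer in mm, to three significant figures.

b ≈ 57.2 mm

Required P_cr = n·P = 3.1 × 71.5 = 221.6 kN
L_e = K·L = 1 × 2.79 = 2.790 m
Required I = P_cr·L_e²/(π²E) = 2.216×10^5 × 2.790² / (π² × 1.07×10^11) = 1.634×10^-6 m⁴
I_req = 1.634×10^6 mm⁴
Rectangle, weak axis: I_min = h·b³/12 with h = 105 mm fixed  ⇒  b = (12I/h)^(1/3) = 57.2 mm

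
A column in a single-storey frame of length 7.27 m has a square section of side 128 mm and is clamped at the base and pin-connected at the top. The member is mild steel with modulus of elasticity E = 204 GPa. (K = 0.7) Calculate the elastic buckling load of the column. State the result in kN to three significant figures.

P_cr ≈ 1740 kN

I = a⁴/12 = 128⁴/12 = 2.237×10^7 mm⁴
I = 2.237×10^7 mm⁴ = 2.237×10^-5 m⁴
Effective length L_e = K·L = 0.7 × 7.27 = 5.089 m
P_cr = π²EI / L_e² = π² × 204×10⁹ × 2.237×10^-5 / 5.089² = 1.739×10^6 N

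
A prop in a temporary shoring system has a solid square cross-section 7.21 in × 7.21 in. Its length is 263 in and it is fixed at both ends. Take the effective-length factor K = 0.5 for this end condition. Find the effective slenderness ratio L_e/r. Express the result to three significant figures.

λ ≈ 63.2

For a square r = a/√12 = 7.21/√12 = 2.081 in
L_e = K·L = 0.5 × 263 = 131.5 in
λ = L_e / r_min = 131.50 / 2.081 = 63.2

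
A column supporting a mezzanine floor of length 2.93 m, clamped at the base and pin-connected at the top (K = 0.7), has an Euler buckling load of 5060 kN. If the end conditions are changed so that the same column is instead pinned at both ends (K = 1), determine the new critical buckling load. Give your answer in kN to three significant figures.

P_cr ∝ 1/K², so P_cr,new = P_cr,old × (K_old/K_new)² = 5060 × (0.7/1)²
= 5060 × 0.4900 = 2480 kN

P_cr ≈ 2480 kN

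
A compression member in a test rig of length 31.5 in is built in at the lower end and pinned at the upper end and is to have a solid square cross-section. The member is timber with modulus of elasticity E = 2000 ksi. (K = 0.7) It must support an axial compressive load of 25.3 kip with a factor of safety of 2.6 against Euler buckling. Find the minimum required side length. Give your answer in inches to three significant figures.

Required P_cr = n·P = 2.6 × 25.3 = 65.78 kip
L_e = K·L = 0.7 × 31.5 = 22.05 in
Required I = P_cr·L_e²/(π²E) = 6.578×10^4 × 22.05² / (π² × 2.00×10^6) = 1.620 in⁴
Solid square: I = a⁴/12  ⇒  a = (12I)^(1/4) = (12×1.620)^(1/4) = 2.10 in

a ≈ 2.10 in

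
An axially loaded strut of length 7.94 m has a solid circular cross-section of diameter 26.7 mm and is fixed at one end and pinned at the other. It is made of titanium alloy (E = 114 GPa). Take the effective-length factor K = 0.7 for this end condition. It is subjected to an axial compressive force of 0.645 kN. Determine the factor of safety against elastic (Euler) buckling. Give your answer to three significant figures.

n ≈ 1.41

I = πd⁴/64 = π×26.7⁴/64 = 2.495×10^4 mm⁴
I = 2.495×10^4 mm⁴ = 2.495×10^-8 m⁴
Effective length L_e = K·L = 0.7 × 7.94 = 5.558 m
P_cr = π²EI / L_e² = π² × 114×10⁹ × 2.495×10^-8 / 5.558² = 908.6 N
Factor of safety n = P_cr / P = 0.90862 / 0.645 = 1.41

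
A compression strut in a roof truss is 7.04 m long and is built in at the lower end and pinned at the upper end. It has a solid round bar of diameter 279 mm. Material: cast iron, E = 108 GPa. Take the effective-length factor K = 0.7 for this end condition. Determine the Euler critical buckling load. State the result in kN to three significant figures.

I = πd⁴/64 = π×279⁴/64 = 2.974×10^8 mm⁴
I = 2.974×10^8 mm⁴ = 2.974×10^-4 m⁴
Effective length L_e = K·L = 0.7 × 7.04 = 4.928 m
P_cr = π²EI / L_e² = π² × 108×10⁹ × 2.974×10^-4 / 4.928² = 1.305×10^7 N

P_cr ≈ 13100 kN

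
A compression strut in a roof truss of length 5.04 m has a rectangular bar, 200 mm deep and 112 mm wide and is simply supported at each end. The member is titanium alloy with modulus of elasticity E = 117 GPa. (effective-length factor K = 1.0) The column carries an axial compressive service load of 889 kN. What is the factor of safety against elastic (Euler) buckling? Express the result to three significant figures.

Buckling occurs about the weak axis: I_min = h·b³/12 with b = 112 mm (the shorter side).
I_min = 200×112³/12 = 2.342×10^7 mm⁴
I = 2.342×10^7 mm⁴ = 2.342×10^-5 m⁴
Effective length L_e = K·L = 1 × 5.04 = 5.040 m
P_cr = π²EI / L_e² = π² × 117×10⁹ × 2.342×10^-5 / 5.040² = 1.064×10^6 N
Factor of safety n = P_cr / P = 1064.5 / 889 = 1.20

n ≈ 1.20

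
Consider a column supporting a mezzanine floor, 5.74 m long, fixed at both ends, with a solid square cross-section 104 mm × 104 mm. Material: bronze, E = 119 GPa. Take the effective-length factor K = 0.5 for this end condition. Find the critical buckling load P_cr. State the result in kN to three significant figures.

I = a⁴/12 = 104⁴/12 = 9.749×10^6 mm⁴
I = 9.749×10^6 mm⁴ = 9.749×10^-6 m⁴
Effective length L_e = K·L = 0.5 × 5.74 = 2.870 m
P_cr = π²EI / L_e² = π² × 119×10⁹ × 9.749×10^-6 / 2.870² = 1.390×10^6 N

P_cr ≈ 1390 kN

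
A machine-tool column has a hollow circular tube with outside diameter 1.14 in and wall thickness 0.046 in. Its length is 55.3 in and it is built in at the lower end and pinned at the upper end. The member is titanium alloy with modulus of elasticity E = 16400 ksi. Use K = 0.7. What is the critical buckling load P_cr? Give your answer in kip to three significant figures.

Inner diameter d_i = 1.14 − 2×0.046 = 1.048 in
I = π(d_o⁴ − d_i⁴)/64 = π(1.14⁴ − 1.048⁴)/64 = 2.369×10^-2 in⁴
Effective length L_e = K·L = 0.7 × 55.3 = 38.71 in
P_cr = π²EI / L_e² = π² × 16400×10³ × 2.369×10^-2 / 38.71² = 2.559×10^3 lb

P_cr ≈ 2.56 kip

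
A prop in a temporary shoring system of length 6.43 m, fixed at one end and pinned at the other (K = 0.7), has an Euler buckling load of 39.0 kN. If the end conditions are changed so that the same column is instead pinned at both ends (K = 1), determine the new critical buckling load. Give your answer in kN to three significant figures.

P_cr ≈ 19.1 kN

P_cr ∝ 1/K², so P_cr,new = P_cr,old × (K_old/K_new)² = 39.0 × (0.7/1)²
= 39.0 × 0.4900 = 19.1 kN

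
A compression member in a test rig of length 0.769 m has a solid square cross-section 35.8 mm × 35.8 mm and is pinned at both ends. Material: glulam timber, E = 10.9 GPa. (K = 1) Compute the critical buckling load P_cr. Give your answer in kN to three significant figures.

I = a⁴/12 = 35.8⁴/12 = 1.369×10^5 mm⁴
I = 1.369×10^5 mm⁴ = 1.369×10^-7 m⁴
Effective length L_e = K·L = 1 × 0.769 = 0.7690 m
P_cr = π²EI / L_e² = π² × 10.9×10⁹ × 1.369×10^-7 / 0.7690² = 2.490×10^4 N

P_cr ≈ 24.9 kN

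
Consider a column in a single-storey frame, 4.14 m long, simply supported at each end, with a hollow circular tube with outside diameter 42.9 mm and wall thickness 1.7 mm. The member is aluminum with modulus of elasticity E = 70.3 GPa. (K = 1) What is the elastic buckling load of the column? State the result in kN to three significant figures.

P_cr ≈ 1.89 kN

Inner diameter d_i = 42.9 − 2×1.7 = 39.50 mm
I = π(d_o⁴ − d_i⁴)/64 = π(42.9⁴ − 39.50⁴)/64 = 4.677×10^4 mm⁴
I = 4.677×10^4 mm⁴ = 4.677×10^-8 m⁴
Effective length L_e = K·L = 1 × 4.14 = 4.140 m
P_cr = π²EI / L_e² = π² × 70.3×10⁹ × 4.677×10^-8 / 4.140² = 1.893×10^3 N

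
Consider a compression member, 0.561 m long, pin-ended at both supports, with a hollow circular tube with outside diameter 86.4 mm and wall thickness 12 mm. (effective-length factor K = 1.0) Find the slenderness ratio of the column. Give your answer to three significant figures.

λ ≈ 21.1

Inner diameter d_i = 86.4 − 2×12 = 62.40 mm
I = π(d_o⁴ − d_i⁴)/64 = π(86.4⁴ − 62.40⁴)/64 = 1.991×10^6 mm⁴
A = 2.805×10^3 mm²;  r_min = √(I/A) = √(1.991×10^6/2.805×10^3) = 26.64 mm
L_e = K·L = 1 × 0.561 m = 0.5610 m = 561.00 mm
λ = L_e / r_min = 561.00 / 26.64 = 21.1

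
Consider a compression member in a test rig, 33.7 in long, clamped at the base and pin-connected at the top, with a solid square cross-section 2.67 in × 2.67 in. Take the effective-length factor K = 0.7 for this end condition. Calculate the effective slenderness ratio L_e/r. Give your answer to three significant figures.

λ ≈ 30.6

For a square r = a/√12 = 2.67/√12 = 0.7708 in
L_e = K·L = 0.7 × 33.7 = 23.59 in
λ = L_e / r_min = 23.590 / 0.7708 = 30.6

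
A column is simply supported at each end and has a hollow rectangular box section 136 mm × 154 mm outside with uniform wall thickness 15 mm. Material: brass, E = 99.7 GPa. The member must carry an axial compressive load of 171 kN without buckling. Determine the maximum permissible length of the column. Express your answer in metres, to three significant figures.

Inner dimensions: h_i = 154 − 2×15 = 124.0 mm, b_i = 136 − 2×15 = 106.0 mm
Weak-axis I_min = (h_o·b_o³ − h_i·b_i³)/12 with b_o = 136, b_i = 106.0 mm (shorter outer/inner sides).
I_min = (154×136³ − 124.0×106.0³)/12 = 1.997×10^7 mm⁴
I = 1.997×10^-5 m⁴
At the buckling limit P_cr = P = 1.710×10^5 N
From P_cr = π²EI/(K·L)²:  L = (1/K)·√(π²EI/P_cr) = (1/1)·√(π²×9.97×10^10×1.997×10^-5/1.710×10^5)
L = 10.7 m

L_max ≈ 10.7 m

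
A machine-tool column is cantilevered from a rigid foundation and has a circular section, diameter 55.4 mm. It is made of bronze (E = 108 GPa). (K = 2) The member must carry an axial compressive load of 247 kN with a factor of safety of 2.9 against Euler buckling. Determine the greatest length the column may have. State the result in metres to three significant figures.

I = πd⁴/64 = π×55.4⁴/64 = 4.624×10^5 mm⁴
I = 4.624×10^-7 m⁴
Required critical load P_cr = n·P = 2.9 × 247 = 716.3 kN = 7.163×10^5 N
From P_cr = π²EI/(K·L)²:  L = (1/K)·√(π²EI/P_cr) = (1/2)·√(π²×1.08×10^11×4.624×10^-7/7.163×10^5)
L = 0.415 m

L_max ≈ 0.415 m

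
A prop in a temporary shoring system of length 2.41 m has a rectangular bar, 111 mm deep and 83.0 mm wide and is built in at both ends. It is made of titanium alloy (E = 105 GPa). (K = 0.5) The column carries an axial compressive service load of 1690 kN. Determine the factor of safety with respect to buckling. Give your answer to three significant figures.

n ≈ 2.23

Buckling occurs about the weak axis: I_min = h·b³/12 with b = 83.0 mm (the shorter side).
I_min = 111×83.0³/12 = 5.289×10^6 mm⁴
I = 5.289×10^6 mm⁴ = 5.289×10^-6 m⁴
Effective length L_e = K·L = 0.5 × 2.41 = 1.205 m
P_cr = π²EI / L_e² = π² × 105×10⁹ × 5.289×10^-6 / 1.205² = 3.775×10^6 N
Factor of safety n = P_cr / P = 3774.8 / 1690 = 2.23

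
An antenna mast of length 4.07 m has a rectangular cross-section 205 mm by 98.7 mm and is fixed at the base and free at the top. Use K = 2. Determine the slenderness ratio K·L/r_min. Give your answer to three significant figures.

λ ≈ 286

Buckling occurs about the weak axis: I_min = h·b³/12 with b = 98.7 mm (the shorter side).
I_min = 205×98.7³/12 = 1.643×10^7 mm⁴
A = 2.023×10^4 mm²;  r_min = √(I/A) = √(1.643×10^7/2.023×10^4) = 28.49 mm
L_e = K·L = 2 × 4.07 m = 8.140 m = 8140.0 mm
λ = L_e / r_min = 8140.0 / 28.49 = 286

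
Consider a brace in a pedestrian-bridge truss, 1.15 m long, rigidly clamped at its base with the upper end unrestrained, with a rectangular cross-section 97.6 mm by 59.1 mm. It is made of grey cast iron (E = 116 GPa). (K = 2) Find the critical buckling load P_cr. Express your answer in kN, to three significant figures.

P_cr ≈ 363 kN

Buckling occurs about the weak axis: I_min = h·b³/12 with b = 59.1 mm (the shorter side).
I_min = 97.6×59.1³/12 = 1.679×10^6 mm⁴
I = 1.679×10^6 mm⁴ = 1.679×10^-6 m⁴
Effective length L_e = K·L = 2 × 1.15 = 2.300 m
P_cr = π²EI / L_e² = π² × 116×10⁹ × 1.679×10^-6 / 2.300² = 3.634×10^5 N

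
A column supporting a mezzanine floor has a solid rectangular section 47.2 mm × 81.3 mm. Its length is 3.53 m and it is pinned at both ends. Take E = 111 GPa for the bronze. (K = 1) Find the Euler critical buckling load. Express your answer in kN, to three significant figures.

Buckling occurs about the weak axis: I_min = h·b³/12 with b = 47.2 mm (the shorter side).
I_min = 81.3×47.2³/12 = 7.124×10^5 mm⁴
I = 7.124×10^5 mm⁴ = 7.124×10^-7 m⁴
Effective length L_e = K·L = 1 × 3.53 = 3.530 m
P_cr = π²EI / L_e² = π² × 111×10⁹ × 7.124×10^-7 / 3.530² = 6.263×10^4 N

P_cr ≈ 62.6 kN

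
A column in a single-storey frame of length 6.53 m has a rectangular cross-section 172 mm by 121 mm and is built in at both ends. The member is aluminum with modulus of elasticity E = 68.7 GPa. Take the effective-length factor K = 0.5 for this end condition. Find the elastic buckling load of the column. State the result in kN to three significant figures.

Buckling occurs about the weak axis: I_min = h·b³/12 with b = 121 mm (the shorter side).
I_min = 172×121³/12 = 2.539×10^7 mm⁴
I = 2.539×10^7 mm⁴ = 2.539×10^-5 m⁴
Effective length L_e = K·L = 0.5 × 6.53 = 3.265 m
P_cr = π²EI / L_e² = π² × 68.7×10⁹ × 2.539×10^-5 / 3.265² = 1.615×10^6 N

P_cr ≈ 1620 kN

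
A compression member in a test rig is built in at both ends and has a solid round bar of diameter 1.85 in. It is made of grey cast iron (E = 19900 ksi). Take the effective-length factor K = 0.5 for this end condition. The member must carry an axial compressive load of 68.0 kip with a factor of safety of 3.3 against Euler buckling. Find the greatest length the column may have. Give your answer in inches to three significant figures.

I = πd⁴/64 = π×1.85⁴/64 = 0.5750 in⁴
Required critical load P_cr = n·P = 3.3 × 68.0 = 224.4 kip = 2.244×10^5 lb
From P_cr = π²EI/(K·L)²:  L = (1/K)·√(π²EI/P_cr) = (1/0.5)·√(π²×1.99×10^7×0.5750/2.244×10^5)
L = 44.9 in

L_max ≈ 44.9 in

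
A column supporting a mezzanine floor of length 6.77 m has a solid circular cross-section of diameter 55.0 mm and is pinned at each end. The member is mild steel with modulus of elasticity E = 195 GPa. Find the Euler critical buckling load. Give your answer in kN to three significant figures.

P_cr ≈ 18.9 kN

I = πd⁴/64 = π×55.0⁴/64 = 4.492×10^5 mm⁴
I = 4.492×10^5 mm⁴ = 4.492×10^-7 m⁴
Effective length L_e = K·L = 1 × 6.77 = 6.770 m
P_cr = π²EI / L_e² = π² × 195×10⁹ × 4.492×10^-7 / 6.770² = 1.886×10^4 N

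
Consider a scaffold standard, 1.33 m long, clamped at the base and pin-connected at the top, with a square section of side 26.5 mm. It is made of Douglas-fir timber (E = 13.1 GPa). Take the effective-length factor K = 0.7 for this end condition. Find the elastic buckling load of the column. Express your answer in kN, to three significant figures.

I = a⁴/12 = 26.5⁴/12 = 4.110×10^4 mm⁴
I = 4.110×10^4 mm⁴ = 4.110×10^-8 m⁴
Effective length L_e = K·L = 0.7 × 1.33 = 0.9310 m
P_cr = π²EI / L_e² = π² × 13.1×10⁹ × 4.110×10^-8 / 0.9310² = 6.130×10^3 N

P_cr ≈ 6.13 kN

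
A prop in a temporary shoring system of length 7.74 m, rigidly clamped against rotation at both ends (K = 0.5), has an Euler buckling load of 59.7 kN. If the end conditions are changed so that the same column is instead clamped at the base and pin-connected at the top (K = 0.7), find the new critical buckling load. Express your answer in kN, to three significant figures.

P_cr ≈ 30.5 kN

P_cr ∝ 1/K², so P_cr,new = P_cr,old × (K_old/K_new)² = 59.7 × (0.5/0.7)²
= 59.7 × 0.5102 = 30.5 kN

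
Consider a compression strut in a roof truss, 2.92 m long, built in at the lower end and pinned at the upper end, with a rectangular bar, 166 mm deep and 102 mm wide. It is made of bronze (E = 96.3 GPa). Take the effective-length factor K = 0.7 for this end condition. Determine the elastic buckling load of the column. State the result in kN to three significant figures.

P_cr ≈ 3340 kN

Buckling occurs about the weak axis: I_min = h·b³/12 with b = 102 mm (the shorter side).
I_min = 166×102³/12 = 1.468×10^7 mm⁴
I = 1.468×10^7 mm⁴ = 1.468×10^-5 m⁴
Effective length L_e = K·L = 0.7 × 2.92 = 2.044 m
P_cr = π²EI / L_e² = π² × 96.3×10⁹ × 1.468×10^-5 / 2.044² = 3.340×10^6 N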